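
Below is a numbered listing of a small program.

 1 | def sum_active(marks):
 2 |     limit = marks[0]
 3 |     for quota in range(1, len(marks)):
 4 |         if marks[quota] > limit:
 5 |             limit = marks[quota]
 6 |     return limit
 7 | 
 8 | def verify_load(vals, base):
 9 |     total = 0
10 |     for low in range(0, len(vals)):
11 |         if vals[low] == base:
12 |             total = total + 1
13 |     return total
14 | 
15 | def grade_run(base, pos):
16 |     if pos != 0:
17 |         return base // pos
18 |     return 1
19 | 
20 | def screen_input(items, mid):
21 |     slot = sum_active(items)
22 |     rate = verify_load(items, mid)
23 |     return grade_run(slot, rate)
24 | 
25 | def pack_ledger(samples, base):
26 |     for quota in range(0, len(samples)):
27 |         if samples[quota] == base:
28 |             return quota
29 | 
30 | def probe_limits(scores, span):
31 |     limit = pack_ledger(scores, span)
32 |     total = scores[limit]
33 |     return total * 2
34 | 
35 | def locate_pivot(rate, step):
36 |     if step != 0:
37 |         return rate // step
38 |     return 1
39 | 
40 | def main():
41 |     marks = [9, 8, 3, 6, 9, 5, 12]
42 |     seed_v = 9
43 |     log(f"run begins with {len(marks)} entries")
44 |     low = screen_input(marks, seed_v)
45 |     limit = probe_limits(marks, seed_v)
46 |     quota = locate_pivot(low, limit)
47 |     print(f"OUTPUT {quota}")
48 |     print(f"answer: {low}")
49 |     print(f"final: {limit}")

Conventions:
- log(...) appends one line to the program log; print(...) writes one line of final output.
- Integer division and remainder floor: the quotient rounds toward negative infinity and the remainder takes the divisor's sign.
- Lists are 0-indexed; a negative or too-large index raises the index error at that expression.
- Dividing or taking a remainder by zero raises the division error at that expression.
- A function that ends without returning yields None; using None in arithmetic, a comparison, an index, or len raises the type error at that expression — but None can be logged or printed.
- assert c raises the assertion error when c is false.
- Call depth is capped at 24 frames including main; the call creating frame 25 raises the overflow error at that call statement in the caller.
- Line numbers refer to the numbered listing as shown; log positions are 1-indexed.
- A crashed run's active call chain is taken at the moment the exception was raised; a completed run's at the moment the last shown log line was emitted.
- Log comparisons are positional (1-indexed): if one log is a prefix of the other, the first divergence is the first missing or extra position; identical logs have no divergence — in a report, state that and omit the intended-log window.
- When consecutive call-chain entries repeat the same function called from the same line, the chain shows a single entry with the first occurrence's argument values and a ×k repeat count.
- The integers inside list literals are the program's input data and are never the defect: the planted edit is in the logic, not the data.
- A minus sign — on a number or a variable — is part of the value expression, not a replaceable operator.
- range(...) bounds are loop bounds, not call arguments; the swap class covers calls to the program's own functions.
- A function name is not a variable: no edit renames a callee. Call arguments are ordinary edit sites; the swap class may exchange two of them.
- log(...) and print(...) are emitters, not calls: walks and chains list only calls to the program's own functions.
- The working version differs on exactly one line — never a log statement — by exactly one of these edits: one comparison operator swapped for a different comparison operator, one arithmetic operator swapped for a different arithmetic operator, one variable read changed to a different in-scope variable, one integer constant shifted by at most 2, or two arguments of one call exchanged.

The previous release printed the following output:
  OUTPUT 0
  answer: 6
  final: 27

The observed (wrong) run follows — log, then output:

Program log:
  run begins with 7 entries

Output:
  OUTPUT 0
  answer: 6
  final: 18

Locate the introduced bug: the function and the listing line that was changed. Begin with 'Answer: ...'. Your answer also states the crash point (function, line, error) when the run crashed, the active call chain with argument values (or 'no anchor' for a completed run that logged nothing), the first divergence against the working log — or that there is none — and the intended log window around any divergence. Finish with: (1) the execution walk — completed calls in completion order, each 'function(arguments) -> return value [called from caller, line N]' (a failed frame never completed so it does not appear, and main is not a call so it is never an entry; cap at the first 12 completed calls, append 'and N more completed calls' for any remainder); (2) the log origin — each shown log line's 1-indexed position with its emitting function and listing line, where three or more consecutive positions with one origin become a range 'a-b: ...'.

Answer: the defect is in probe_limits at line 33.
Core observation: The logs agree in full; only the final output differs.
Call chain: main.
First divergence: none — the logs agree in full.
Execution walk:
  sum_active([9, 8, 3, 6, 9, 5, 12]) -> 12  [called from screen_input, line 21]
  verify_load([9, 8, 3, 6, 9, 5, 12], 9) -> 2  [called from screen_input, line 22]
  grade_run(12, 2) -> 6  [called from screen_input, line 23]
  screen_input([9, 8, 3, 6, 9, 5, 12], 9) -> 6  [called from main, line 44]
  pack_ledger([9, 8, 3, 6, 9, 5, 12], 9) -> 0  [called from probe_limits, line 31]
  probe_limits([9, 8, 3, 6, 9, 5, 12], 9) -> 18  [called from main, line 45]
  locate_pivot(6, 18) -> 0  [called from main, line 46]
Origin of each log line:
  1: logged in main at line 43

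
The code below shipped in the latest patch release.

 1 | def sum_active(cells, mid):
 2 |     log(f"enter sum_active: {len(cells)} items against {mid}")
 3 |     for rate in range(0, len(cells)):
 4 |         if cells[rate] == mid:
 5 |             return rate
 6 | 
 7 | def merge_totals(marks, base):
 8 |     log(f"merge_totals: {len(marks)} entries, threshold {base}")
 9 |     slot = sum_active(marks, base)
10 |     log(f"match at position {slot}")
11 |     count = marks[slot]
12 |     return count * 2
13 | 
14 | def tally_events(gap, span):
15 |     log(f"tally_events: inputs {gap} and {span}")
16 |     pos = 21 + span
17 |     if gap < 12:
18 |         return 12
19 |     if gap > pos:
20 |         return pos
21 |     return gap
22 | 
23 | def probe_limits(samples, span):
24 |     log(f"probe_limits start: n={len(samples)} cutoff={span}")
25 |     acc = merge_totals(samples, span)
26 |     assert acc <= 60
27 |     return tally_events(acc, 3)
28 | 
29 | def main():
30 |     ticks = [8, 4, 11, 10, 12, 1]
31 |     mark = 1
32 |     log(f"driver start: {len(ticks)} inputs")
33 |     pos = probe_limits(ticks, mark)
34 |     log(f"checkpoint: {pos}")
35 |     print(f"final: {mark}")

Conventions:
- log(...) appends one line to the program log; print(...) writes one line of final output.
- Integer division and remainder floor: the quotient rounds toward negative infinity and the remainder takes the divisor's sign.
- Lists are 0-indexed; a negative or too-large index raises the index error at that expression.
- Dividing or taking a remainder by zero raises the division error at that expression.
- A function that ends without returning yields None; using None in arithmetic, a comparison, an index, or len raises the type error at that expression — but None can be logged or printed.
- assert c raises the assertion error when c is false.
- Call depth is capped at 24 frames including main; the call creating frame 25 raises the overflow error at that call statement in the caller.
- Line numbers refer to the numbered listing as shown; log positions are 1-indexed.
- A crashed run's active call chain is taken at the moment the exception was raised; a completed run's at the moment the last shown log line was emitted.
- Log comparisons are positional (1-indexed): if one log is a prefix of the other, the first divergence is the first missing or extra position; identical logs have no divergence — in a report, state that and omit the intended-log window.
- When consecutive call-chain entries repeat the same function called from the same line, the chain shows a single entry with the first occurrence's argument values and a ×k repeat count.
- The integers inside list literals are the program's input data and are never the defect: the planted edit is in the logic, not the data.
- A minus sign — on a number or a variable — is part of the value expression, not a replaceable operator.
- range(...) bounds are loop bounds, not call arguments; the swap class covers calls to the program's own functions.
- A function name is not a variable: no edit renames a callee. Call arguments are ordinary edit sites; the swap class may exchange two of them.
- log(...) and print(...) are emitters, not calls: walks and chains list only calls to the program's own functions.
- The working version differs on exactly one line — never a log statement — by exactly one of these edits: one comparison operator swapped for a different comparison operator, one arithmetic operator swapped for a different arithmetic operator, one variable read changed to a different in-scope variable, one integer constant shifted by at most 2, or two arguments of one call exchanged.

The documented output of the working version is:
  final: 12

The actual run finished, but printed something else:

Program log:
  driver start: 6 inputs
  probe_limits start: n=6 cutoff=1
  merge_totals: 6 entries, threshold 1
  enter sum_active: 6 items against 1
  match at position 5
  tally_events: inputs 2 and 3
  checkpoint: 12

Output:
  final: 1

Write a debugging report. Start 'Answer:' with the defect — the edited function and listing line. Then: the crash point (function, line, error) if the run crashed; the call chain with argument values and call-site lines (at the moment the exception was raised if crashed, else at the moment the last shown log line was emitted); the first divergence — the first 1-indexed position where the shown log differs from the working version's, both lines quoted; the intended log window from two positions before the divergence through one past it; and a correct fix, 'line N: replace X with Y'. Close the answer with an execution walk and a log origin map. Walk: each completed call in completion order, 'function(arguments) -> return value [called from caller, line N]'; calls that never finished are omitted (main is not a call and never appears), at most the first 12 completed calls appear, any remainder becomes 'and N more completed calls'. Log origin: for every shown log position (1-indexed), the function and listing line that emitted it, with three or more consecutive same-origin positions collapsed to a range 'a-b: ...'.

Answer: the defect is in main at line 35.
Key fact: The logs agree in full; only the final output differs.
Call chain: main.
First divergence: none — the logs agree in full.
Execution walk:
  sum_active([8, 4, 11, 10, 12, 1], 1) -> 5  [called from merge_totals, line 9]
  merge_totals([8, 4, 11, 10, 12, 1], 1) -> 2  [called from probe_limits, line 25]
  tally_events(2, 3) -> 12  [called from probe_limits, line 27]
  probe_limits([8, 4, 11, 10, 12, 1], 1) -> 12  [called from main, line 33]
Log line origins:
  1: logged in main at line 32
  2: logged in probe_limits at line 24
  3: logged in merge_totals at line 8
  4: logged in sum_active at line 2
  5: logged in merge_totals at line 10
  6: logged in tally_events at line 15
  7: logged in main at line 34
A correct fix: line 35: replace `mark` with `pos`.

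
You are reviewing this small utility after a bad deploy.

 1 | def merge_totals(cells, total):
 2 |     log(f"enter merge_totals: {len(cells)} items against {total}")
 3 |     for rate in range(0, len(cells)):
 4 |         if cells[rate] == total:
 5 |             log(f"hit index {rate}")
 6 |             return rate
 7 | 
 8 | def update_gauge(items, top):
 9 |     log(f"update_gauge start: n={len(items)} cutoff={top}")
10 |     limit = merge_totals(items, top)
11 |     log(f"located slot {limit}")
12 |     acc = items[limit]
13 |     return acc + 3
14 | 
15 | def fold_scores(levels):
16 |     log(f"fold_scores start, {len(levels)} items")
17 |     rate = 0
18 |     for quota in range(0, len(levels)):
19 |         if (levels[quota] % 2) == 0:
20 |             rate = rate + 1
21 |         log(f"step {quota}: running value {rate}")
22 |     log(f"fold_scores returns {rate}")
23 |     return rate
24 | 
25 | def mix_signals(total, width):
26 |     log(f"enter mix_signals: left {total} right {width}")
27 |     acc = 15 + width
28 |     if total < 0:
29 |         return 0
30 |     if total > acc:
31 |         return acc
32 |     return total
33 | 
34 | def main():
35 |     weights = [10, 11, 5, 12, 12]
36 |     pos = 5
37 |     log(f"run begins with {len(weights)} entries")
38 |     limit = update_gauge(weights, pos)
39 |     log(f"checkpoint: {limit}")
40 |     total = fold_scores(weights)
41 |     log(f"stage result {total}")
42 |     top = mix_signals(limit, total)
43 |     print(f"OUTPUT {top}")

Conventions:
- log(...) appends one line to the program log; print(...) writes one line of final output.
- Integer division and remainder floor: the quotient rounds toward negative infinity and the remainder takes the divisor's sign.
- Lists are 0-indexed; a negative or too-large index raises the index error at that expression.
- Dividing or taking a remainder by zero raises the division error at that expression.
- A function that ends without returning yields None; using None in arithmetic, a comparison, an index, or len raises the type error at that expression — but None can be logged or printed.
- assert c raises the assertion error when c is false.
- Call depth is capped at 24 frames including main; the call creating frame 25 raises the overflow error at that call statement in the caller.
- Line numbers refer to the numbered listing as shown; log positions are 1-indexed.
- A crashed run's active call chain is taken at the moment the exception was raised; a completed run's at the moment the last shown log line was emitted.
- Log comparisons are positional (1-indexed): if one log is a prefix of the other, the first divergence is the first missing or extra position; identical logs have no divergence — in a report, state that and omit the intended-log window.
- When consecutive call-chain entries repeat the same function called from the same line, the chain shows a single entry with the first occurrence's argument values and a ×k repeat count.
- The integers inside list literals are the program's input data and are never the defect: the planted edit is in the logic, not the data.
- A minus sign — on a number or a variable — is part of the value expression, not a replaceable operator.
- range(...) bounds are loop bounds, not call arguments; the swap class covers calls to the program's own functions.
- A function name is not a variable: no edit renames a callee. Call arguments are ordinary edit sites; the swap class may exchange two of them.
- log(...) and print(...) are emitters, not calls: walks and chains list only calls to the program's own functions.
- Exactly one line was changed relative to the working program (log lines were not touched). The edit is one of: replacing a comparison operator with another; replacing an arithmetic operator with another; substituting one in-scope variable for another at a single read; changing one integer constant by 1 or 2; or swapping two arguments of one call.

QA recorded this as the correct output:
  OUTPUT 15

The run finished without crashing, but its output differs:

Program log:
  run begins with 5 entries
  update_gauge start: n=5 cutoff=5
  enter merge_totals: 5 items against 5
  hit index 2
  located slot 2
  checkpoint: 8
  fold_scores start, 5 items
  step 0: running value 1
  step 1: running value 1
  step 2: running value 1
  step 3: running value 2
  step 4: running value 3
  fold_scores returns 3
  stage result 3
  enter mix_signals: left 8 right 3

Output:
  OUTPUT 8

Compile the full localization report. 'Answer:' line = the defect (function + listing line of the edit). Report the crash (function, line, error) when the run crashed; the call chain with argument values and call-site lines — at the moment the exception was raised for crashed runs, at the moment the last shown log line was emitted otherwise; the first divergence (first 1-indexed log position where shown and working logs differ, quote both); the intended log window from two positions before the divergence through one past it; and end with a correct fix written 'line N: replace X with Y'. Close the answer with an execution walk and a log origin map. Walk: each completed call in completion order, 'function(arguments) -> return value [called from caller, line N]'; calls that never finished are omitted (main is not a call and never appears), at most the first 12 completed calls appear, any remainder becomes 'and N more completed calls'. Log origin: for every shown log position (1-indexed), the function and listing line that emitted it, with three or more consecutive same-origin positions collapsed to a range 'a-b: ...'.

Answer: the defect is in update_gauge at line 13.
Core observation: At log position 6 the runs split — shown 'checkpoint: 8', but the working version logs 'checkpoint: 15'.
Call chain: main -> mix_signals(8, 3) (called at line 42).
First divergence: position 6; shown 'checkpoint: 8' vs intended 'checkpoint: 15'.
Intended log window:
  4: hit index 2
  5: located slot 2
  6: checkpoint: 15
  7: fold_scores start, 5 items
Execution walk:
  merge_totals([10, 11, 5, 12, 12], 5) -> 2  [called from update_gauge, line 10]
  update_gauge([10, 11, 5, 12, 12], 5) -> 8  [called from main, line 38]
  fold_scores([10, 11, 5, 12, 12]) -> 3  [called from main, line 40]
  mix_signals(8, 3) -> 8  [called from main, line 42]
Log line origins:
  1: from main, line 37
  2: from update_gauge, line 9
  3: from merge_totals, line 2
  4: from merge_totals, line 5
  5: from update_gauge, line 11
  6: from main, line 39
  7: from fold_scores, line 16
  8-12: from fold_scores, line 21
  13: from fold_scores, line 22
  14: from main, line 41
  15: from mix_signals, line 26
A correct fix: line 13: replace `+` with `*`.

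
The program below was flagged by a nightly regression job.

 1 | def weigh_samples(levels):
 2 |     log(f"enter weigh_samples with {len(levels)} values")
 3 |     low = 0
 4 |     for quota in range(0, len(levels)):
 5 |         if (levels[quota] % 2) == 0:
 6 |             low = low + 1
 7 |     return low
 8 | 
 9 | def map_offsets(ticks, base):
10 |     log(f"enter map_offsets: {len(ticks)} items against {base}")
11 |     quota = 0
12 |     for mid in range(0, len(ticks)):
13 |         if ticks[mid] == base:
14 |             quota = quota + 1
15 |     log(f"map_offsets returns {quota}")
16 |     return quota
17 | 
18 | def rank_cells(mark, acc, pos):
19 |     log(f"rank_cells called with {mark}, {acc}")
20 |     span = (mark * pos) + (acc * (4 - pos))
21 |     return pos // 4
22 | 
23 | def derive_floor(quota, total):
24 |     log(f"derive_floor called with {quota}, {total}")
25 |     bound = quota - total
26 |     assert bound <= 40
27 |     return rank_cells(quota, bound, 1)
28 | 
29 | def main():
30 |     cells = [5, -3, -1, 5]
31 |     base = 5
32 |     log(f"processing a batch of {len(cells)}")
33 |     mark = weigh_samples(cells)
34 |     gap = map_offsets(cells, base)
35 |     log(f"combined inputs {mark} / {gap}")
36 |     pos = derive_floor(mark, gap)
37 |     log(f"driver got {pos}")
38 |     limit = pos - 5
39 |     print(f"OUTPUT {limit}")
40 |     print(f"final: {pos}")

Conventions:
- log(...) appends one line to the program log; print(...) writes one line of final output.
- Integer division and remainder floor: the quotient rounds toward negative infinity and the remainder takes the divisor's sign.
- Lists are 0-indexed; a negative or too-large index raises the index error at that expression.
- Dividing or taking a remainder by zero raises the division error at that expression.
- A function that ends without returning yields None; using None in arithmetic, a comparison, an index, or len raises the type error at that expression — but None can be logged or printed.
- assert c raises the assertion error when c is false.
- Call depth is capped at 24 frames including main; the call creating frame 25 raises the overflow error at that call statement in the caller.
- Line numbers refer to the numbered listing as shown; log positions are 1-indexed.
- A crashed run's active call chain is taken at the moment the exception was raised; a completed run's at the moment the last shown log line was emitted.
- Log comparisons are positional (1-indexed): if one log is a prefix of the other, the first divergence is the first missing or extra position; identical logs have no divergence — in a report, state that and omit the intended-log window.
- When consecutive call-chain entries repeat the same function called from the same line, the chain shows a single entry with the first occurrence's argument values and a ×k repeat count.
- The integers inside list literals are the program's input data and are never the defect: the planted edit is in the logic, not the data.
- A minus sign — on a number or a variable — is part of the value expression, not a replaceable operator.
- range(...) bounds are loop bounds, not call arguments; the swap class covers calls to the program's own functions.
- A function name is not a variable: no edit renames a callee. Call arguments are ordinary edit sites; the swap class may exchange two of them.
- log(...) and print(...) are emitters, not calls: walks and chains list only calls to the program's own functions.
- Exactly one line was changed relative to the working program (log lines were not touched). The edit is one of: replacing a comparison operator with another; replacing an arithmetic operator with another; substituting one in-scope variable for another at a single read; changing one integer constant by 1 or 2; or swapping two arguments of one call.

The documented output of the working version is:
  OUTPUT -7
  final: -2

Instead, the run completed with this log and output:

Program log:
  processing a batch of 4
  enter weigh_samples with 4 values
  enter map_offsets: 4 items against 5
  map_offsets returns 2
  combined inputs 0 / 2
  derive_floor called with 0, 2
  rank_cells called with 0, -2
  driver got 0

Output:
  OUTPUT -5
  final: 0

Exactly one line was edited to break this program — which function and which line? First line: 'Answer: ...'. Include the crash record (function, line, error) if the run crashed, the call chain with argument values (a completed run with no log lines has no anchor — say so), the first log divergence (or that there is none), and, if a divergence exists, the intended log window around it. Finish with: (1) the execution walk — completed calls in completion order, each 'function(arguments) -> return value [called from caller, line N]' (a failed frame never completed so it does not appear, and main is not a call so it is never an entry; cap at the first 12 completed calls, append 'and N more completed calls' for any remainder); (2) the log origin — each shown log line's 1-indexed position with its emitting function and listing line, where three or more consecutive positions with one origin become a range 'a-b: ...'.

Answer: the defect is in rank_cells at line 21.
Core observation: Everything matches until log position 8, which reads 'driver got 0' in place of 'driver got -2'.
Call chain: main.
First divergence: at position 8 the run shows 'driver got 0' where the working version logs 'driver got -2'.
Intended log window:
  6: derive_floor called with 0, 2
  7: rank_cells called with 0, -2
  8: driver got -2
Execution walk:
  weigh_samples([5, -3, -1, 5]) -> 0  [called from main, line 33]
  map_offsets([5, -3, -1, 5], 5) -> 2  [called from main, line 34]
  rank_cells(0, -2, 1) -> 0  [called from derive_floor, line 27]
  derive_floor(0, 2) -> 0  [called from main, line 36]
Log line origins:
  1: logged in main at line 32
  2: logged in weigh_samples at line 2
  3: logged in map_offsets at line 10
  4: logged in map_offsets at line 15
  5: logged in main at line 35
  6: logged in derive_floor at line 24
  7: logged in rank_cells at line 19
  8: logged in main at line 37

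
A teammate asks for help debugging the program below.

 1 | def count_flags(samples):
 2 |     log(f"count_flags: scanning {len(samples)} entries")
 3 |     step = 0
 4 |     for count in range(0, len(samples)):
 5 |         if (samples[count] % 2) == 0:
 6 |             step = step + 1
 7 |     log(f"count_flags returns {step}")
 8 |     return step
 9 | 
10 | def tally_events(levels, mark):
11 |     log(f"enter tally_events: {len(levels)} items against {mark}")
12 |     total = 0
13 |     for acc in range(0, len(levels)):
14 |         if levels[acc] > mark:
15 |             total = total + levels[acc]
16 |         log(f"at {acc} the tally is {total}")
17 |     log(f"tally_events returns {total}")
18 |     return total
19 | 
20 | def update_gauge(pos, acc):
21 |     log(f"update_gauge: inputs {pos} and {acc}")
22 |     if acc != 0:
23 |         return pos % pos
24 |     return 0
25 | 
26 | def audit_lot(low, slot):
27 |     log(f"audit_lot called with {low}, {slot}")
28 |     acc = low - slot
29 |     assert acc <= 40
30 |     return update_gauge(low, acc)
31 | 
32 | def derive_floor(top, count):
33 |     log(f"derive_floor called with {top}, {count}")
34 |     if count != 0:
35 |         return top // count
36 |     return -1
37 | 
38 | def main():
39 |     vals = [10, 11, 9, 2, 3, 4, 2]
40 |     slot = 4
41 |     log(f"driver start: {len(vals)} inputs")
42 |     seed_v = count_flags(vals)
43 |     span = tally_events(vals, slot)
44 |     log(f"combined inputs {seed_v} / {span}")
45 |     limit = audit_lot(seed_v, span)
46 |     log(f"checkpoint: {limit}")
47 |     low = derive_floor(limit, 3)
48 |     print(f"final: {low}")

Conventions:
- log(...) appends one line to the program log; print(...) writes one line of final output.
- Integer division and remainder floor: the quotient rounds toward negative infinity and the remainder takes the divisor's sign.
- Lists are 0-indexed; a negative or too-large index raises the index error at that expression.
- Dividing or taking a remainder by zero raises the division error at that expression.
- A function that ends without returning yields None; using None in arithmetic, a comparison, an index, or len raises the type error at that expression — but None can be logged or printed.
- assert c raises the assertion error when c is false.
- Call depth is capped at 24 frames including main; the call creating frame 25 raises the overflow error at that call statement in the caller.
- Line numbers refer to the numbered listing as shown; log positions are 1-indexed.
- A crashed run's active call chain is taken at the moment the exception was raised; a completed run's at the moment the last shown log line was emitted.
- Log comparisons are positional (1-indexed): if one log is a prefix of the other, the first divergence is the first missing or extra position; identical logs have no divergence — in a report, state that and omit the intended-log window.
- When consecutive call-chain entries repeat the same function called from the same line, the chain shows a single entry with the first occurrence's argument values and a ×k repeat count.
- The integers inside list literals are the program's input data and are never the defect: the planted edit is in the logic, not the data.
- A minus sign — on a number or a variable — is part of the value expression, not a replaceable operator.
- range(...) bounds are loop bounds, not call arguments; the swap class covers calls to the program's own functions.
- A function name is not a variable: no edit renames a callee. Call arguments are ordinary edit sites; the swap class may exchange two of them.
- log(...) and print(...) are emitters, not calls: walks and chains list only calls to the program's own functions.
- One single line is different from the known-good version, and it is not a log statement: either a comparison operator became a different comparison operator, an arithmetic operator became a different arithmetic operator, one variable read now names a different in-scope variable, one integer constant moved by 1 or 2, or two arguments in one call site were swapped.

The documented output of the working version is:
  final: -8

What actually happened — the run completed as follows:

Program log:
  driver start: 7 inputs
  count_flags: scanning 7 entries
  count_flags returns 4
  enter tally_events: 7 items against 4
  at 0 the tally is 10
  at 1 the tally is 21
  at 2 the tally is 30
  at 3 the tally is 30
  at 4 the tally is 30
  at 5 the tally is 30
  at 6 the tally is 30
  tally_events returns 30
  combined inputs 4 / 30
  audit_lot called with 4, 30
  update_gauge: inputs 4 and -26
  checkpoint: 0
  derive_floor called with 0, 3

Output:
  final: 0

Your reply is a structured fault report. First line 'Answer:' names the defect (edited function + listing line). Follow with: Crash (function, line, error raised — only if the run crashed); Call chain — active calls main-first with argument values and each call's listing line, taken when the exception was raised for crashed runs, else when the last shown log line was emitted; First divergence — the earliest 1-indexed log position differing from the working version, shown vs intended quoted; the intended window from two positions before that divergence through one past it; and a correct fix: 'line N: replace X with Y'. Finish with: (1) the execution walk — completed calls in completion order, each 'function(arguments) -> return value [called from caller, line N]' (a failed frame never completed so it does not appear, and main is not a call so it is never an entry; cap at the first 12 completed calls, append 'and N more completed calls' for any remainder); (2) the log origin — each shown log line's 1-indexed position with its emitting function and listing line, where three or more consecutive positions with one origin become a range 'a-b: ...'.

Answer: the defect is in update_gauge at line 23.
Key fact: Everything matches until log position 16, which reads 'checkpoint: 0' in place of 'checkpoint: -22'.
Call chain: main -> derive_floor(0, 3) (called at line 47).
First divergence: position 16 — the shown line 'checkpoint: 0' should read 'checkpoint: -22'.
Intended log window:
  14: audit_lot called with 4, 30
  15: update_gauge: inputs 4 and -26
  16: checkpoint: -22
  17: derive_floor called with -22, 3
Execution walk:
  count_flags([10, 11, 9, 2, 3, 4, 2]) -> 4  [called from main, line 42]
  tally_events([10, 11, 9, 2, 3, 4, 2], 4) -> 30  [called from main, line 43]
  update_gauge(4, -26) -> 0  [called from audit_lot, line 30]
  audit_lot(4, 30) -> 0  [called from main, line 45]
  derive_floor(0, 3) -> 0  [called from main, line 47]
Log line origins:
  1: logged in main at line 41
  2: logged in count_flags at line 2
  3: logged in count_flags at line 7
  4: logged in tally_events at line 11
  5-11: logged in tally_events at line 16
  12: logged in tally_events at line 17
  13: logged in main at line 44
  14: logged in audit_lot at line 27
  15: logged in update_gauge at line 21
  16: logged in main at line 46
  17: logged in derive_floor at line 33
A correct fix: line 23: replace `pos % pos` with `pos % acc`.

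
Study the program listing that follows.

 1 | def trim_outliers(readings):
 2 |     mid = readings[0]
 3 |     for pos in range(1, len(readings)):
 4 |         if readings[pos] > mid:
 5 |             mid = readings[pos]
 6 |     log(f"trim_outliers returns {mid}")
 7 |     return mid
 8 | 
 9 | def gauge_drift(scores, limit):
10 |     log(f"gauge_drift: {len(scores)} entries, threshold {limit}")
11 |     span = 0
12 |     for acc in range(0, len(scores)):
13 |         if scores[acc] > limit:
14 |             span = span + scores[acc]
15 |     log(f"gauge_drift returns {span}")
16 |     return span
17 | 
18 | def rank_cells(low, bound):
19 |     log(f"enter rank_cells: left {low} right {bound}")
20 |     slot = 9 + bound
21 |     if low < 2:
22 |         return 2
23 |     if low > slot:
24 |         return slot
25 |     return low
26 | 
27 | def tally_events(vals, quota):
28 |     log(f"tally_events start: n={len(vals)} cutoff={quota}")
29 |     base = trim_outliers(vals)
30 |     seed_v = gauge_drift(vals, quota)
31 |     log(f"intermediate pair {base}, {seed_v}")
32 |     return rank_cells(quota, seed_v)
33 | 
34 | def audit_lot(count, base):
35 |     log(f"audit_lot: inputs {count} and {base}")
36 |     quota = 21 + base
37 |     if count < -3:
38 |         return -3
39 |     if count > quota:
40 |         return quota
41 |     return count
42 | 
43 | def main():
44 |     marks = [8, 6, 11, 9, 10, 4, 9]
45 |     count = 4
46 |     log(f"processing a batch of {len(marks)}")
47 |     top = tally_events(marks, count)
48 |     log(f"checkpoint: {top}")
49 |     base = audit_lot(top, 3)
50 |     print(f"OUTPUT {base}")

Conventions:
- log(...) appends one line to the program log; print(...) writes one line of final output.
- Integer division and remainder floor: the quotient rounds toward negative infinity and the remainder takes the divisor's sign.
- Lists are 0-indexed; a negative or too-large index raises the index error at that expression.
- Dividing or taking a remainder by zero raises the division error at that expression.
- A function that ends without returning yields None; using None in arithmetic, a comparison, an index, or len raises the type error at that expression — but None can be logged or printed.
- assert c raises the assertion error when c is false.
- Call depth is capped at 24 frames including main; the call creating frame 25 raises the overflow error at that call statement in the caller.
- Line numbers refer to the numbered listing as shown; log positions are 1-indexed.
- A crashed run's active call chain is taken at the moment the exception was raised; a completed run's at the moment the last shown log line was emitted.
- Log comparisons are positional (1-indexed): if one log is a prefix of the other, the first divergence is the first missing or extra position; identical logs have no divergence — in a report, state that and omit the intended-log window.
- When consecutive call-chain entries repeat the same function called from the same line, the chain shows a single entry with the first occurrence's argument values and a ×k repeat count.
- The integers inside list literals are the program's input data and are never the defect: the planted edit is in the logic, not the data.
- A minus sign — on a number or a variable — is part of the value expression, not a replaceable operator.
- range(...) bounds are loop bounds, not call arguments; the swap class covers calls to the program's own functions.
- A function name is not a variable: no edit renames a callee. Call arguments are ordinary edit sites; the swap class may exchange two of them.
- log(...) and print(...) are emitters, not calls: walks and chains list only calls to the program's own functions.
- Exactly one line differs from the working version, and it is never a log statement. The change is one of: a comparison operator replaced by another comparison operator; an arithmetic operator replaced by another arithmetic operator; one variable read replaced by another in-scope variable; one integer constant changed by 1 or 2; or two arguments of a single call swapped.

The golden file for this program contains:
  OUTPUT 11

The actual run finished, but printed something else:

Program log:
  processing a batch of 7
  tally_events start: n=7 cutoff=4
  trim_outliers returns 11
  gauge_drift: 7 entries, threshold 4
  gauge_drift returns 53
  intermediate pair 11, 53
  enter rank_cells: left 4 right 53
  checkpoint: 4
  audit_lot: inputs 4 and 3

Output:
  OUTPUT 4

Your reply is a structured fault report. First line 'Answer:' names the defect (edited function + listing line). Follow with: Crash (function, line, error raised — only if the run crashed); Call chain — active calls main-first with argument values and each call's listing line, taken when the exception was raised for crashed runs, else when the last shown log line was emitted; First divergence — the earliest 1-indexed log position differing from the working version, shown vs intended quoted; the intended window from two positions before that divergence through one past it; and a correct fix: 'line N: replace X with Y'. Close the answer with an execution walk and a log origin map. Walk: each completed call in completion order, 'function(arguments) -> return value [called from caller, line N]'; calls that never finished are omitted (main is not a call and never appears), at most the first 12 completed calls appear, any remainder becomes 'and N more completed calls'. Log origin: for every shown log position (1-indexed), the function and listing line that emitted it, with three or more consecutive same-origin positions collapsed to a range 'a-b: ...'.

Answer: the defect is in tally_events at line 32.
Key observation: Everything matches until log position 7, which reads 'enter rank_cells: left 4 right 53' in place of 'enter rank_cells: left 11 right 53'.
Call chain: main -> audit_lot(4, 3) (called at line 49).
First divergence: at position 7 the run shows 'enter rank_cells: left 4 right 53' where the working version logs 'enter rank_cells: left 11 right 53'.
Intended log window:
  5: gauge_drift returns 53
  6: intermediate pair 11, 53
  7: enter rank_cells: left 11 right 53
  8: checkpoint: 11
Execution walk:
  trim_outliers([8, 6, 11, 9, 10, 4, 9]) -> 11  [called from tally_events, line 29]
  gauge_drift([8, 6, 11, 9, 10, 4, 9], 4) -> 53  [called from tally_events, line 30]
  rank_cells(4, 53) -> 4  [called from tally_events, line 32]
  tally_events([8, 6, 11, 9, 10, 4, 9], 4) -> 4  [called from main, line 47]
  audit_lot(4, 3) -> 4  [called from main, line 49]
Origin of each log line:
  1: from main, line 46
  2: from tally_events, line 28
  3: from trim_outliers, line 6
  4: from gauge_drift, line 10
  5: from gauge_drift, line 15
  6: from tally_events, line 31
  7: from rank_cells, line 19
  8: from main, line 48
  9: from audit_lot, line 35
A correct fix: line 32: replace `quota` with `base`.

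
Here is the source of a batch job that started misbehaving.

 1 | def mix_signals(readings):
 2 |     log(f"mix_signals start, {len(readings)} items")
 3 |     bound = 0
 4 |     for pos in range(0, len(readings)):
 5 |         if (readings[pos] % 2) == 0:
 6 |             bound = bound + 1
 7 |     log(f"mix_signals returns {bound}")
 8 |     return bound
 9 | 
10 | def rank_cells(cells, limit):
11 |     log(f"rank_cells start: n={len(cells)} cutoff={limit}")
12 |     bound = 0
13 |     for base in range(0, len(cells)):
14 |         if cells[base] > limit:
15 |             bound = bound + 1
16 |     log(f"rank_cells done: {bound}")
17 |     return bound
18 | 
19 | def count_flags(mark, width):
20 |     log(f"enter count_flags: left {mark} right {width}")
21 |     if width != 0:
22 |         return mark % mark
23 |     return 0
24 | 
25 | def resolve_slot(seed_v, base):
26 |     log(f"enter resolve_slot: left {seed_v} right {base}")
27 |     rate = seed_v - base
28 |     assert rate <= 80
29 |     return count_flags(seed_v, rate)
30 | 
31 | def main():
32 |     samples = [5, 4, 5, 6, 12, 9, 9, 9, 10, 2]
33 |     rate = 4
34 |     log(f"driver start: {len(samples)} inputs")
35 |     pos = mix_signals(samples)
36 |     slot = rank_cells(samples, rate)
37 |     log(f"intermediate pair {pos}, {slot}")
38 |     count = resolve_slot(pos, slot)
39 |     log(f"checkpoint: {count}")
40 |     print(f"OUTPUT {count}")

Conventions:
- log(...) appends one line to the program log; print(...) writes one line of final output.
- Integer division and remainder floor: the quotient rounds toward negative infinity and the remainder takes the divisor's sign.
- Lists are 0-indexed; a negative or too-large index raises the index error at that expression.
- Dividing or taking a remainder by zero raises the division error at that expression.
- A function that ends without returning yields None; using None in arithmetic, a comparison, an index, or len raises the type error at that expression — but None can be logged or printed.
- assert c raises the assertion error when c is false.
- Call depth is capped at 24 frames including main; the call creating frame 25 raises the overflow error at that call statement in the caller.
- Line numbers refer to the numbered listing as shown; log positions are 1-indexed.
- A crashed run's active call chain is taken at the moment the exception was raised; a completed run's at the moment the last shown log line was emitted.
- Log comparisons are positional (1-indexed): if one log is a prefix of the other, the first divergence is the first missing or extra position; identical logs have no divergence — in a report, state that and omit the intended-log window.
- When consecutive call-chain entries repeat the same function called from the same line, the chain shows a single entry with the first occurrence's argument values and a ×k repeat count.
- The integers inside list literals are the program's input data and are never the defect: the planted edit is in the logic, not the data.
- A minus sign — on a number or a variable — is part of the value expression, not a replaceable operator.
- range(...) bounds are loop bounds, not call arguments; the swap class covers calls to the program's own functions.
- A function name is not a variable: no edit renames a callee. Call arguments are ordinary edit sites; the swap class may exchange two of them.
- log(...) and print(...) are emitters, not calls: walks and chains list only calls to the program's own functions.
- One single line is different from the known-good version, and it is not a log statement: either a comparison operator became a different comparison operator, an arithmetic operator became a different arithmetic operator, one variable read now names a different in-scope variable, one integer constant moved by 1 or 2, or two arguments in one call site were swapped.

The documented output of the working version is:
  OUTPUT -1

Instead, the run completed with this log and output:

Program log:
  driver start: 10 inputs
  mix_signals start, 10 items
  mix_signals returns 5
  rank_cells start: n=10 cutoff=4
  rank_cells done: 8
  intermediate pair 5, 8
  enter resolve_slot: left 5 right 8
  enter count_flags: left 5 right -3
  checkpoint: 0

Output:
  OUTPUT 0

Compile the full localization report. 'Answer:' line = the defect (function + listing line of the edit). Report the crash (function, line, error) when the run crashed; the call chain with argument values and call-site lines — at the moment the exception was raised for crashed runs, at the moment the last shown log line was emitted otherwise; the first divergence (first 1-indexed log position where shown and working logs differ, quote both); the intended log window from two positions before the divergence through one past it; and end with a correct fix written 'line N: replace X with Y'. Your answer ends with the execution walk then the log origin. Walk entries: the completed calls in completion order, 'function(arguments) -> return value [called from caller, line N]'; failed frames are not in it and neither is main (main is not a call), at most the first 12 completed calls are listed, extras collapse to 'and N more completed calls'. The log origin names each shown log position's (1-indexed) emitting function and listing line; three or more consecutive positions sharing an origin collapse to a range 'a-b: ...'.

Answer: the defect is in count_flags at line 22.
Core observation: At log position 9 the runs split — shown 'checkpoint: 0', but the working version logs 'checkpoint: -1'.
Call chain: main.
First divergence: position 9 — the shown line 'checkpoint: 0' should read 'checkpoint: -1'.
Intended log window:
  7: enter resolve_slot: left 5 right 8
  8: enter count_flags: left 5 right -3
  9: checkpoint: -1
Execution walk:
  mix_signals([5, 4, 5, 6, 12, 9, 9, 9, 10, 2]) -> 5  [called from main, line 35]
  rank_cells([5, 4, 5, 6, 12, 9, 9, 9, 10, 2], 4) -> 8  [called from main, line 36]
  count_flags(5, -3) -> 0  [called from resolve_slot, line 29]
  resolve_slot(5, 8) -> 0  [called from main, line 38]
Log origin:
  1 — main, line 34
  2 — mix_signals, line 2
  3 — mix_signals, line 7
  4 — rank_cells, line 11
  5 — rank_cells, line 16
  6 — main, line 37
  7 — resolve_slot, line 26
  8 — count_flags, line 20
  9 — main, line 39
A correct fix: line 22: replace `mark % mark` with `mark % width`.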